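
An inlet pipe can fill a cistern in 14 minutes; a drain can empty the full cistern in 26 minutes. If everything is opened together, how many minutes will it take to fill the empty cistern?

Net rate = 1/14 − 1/26 = (13 − 7)/182 = 6/182 = 3/91 per minute.
Filling time = 1 ÷ (3/91) = 91/3 minutes.

91/3 minutes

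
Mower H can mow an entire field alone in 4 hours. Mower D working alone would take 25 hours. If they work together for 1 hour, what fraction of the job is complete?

29/100

Combined rate: 1/4 + 1/25 = (25 + 4)/100 = 29/100 per hour.
In 1 hour they complete 1·29/100 = 29/100 of the job.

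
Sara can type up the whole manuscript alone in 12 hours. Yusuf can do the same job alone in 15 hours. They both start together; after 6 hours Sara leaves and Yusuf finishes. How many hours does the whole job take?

15/2 hours

In the first 6 hours the combined rate is 3/20, so 9/10 of the job is done, leaving 1/10.
After Sara leaves the rate is 1/15 per hour; the remaining 1/10 takes 3/2 hours.
Total = 6 + 3/2 = 15/2 hours.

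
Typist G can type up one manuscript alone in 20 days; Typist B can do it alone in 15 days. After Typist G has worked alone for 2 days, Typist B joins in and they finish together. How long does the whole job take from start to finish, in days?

68/7 days

In 2 days Typist G does 2/20 = 1/10 of the job, leaving 9/10.
Typist G and Typist B together work at 7/60 per day, so finishing takes 9/10 ÷ 7/60 = 54/7 days.
Total time = 2 + 54/7 = 68/7 days.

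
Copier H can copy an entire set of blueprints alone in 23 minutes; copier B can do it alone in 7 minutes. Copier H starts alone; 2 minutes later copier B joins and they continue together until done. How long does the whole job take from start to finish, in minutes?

In 2 minutes copier H does 2/23 of the job, leaving 21/23.
Copier H and copier B together work at 30/161 per minute, so finishing takes 21/23 ÷ 30/161 = 49/10 minutes.
Total time = 2 + 49/10 = 69/10 minutes.

69/10 minutes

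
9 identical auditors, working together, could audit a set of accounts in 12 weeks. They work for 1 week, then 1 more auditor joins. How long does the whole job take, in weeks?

109/10 weeks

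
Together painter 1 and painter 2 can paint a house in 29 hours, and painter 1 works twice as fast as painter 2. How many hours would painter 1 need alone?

Let painter 2's rate be r; then painter 1's rate is 2r, so together (2 + 1)r = 3r = 1/29.
Thus r = 1/87 per hour.
Painter 2 alone: 87 hours; painter 1 alone: 87/2 hours.

87/2 hours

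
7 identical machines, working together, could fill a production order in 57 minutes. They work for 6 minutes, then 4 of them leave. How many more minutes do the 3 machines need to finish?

One machine does 1/399 of the job per minute.
After 6 minutes with 7 machines, 2/19 is done (17/19 left).
With 3 machines the rate is 3/399 = 1/133, so the rest takes 17/19 ÷ 1/133 = 119 minutes.

119 minutes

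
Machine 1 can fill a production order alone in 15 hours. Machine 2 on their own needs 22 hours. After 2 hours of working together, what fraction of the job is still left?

Combined rate: 1/15 + 1/22 = (22 + 15)/330 = 37/330 per hour.
In 2 hours they complete 2·37/330 = 37/165 of the job.
So 128/165 remains.

128/165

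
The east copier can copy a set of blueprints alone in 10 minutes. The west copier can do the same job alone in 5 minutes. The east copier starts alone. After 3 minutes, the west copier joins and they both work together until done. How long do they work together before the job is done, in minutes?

In the first 3 minutes the east copier alone does 3/10 of the job, leaving 7/10.
Once everyone is working, combined rate: 1/10 + 1/5 = (1 + 2)/10 = 3/10 per minute.
Remaining 7/10 at 3/10 per minute takes 7/3 minutes.

7/3 minutes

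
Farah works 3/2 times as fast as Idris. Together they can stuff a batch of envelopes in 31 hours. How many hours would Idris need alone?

Let Idris's rate be r; then Farah's rate is (3/2)r, so together (3/2 + 1)r = (5/2)r = 1/31.
Thus r = 2/155 per hour.
Idris alone: 155/2 hours; Farah alone: 155/3 hours.

155/2 hours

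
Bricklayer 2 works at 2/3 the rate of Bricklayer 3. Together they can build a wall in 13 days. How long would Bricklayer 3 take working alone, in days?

Let Bricklayer 3's rate be r; then Bricklayer 2's rate is (2/3)r, so together (2/3 + 1)r = (5/3)r = 1/13.
Thus r = 3/65 per day.
Bricklayer 3 alone: 65/3 days; Bricklayer 2 alone: 65/2 days.

65/3 days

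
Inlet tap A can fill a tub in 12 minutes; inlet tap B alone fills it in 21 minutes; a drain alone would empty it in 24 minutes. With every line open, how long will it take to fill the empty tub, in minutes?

56/5 minutes

Net rate = 1/12 + 1/21 − 1/24 = (14 + 8 − 7)/168 = 15/168 = 5/56 per minute.
Filling time = 1 ÷ (5/56) = 56/5 minutes.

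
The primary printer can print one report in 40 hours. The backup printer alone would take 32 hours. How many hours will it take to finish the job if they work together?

160/9 hours

Combined rate: 1/40 + 1/32 = (4 + 5)/160 = 9/160 per hour.
Time = 1 ÷ (9/160) = 160/9 hours.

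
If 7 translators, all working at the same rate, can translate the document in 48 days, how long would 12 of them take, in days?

28 days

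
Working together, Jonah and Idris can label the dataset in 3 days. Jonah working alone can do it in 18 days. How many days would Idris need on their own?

Combined rate is 1/3 per day.
Known contribution: 1/18 per day.
So Idris's rate is 1/3 − 1/18 = 5/18, meaning 18/5 days alone.

18/5 days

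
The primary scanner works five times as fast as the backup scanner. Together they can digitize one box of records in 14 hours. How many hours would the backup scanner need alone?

Let the backup scanner's rate be r; then the primary scanner's rate is 5r, so together (5 + 1)r = 6r = 1/14.
Thus r = 1/84 per hour.
The backup scanner alone: 84 hours; the primary scanner alone: 84/5 hours.

84 hours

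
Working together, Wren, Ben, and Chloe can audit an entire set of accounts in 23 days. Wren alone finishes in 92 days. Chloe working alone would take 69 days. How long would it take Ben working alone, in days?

Combined rate is 1/23 per day.
Known contribution: 1/92 + 1/69 = (3 + 4)/276 = 7/276 per day.
So Ben's rate is 1/23 − 7/276 = 5/276, meaning 276/5 days alone.

276/5 days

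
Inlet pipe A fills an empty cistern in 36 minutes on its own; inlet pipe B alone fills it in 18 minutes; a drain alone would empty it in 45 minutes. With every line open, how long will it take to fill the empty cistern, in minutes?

180/11 minutes

Net rate = 1/36 + 1/18 − 1/45 = (5 + 10 − 4)/180 = 11/180 per minute.
Filling time = 1 ÷ (11/180) = 180/11 minutes.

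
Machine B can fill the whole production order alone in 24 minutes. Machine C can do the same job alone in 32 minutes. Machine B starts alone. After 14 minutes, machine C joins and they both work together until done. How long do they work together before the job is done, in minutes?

In the first 14 minutes machine B alone does 14/24 = 7/12 of the job, leaving 5/12.
Once everyone is working, combined rate: 1/24 + 1/32 = (4 + 3)/96 = 7/96 per minute.
Remaining 5/12 at 7/96 per minute takes 40/7 minutes.

40/7 minutes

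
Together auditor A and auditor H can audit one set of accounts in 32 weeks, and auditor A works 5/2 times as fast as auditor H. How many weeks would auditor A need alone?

Let auditor H's rate be r; then auditor A's rate is (5/2)r, so together (5/2 + 1)r = (7/2)r = 1/32.
Thus r = 1/112 per week.
Auditor H alone: 112 weeks; auditor A alone: 224/5 weeks.

224/5 weeks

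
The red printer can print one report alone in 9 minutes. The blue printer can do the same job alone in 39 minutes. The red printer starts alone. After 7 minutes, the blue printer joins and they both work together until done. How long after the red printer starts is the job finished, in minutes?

In the first 7 minutes the red printer alone does 7/9 of the job, leaving 2/9.
Once everyone is working, combined rate: 1/9 + 1/39 = (13 + 3)/117 = 16/117 per minute.
Remaining 2/9 at 16/117 per minute takes 13/8 minutes.
Total from the start = 7 + 13/8 = 69/8 minutes.

69/8 minutes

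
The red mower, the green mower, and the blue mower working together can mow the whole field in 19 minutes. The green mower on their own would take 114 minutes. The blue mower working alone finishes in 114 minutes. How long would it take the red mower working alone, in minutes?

57/2 minutes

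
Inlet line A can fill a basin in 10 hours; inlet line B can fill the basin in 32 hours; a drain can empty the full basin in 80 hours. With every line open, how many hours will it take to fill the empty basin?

Net rate = 1/10 + 1/32 − 1/80 = (16 + 5 − 2)/160 = 19/160 per hour.
Filling time = 1 ÷ (19/160) = 160/19 hours.

160/19 hours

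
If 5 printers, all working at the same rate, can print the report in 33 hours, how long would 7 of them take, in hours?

165/7 hours

Total work is 5·33 = 165 printer-hours.
With 7 printers: 165/7 hours.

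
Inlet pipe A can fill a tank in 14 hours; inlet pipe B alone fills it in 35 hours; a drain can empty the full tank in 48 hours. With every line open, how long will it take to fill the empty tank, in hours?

240/19 hours

Net rate = 1/14 + 1/35 − 1/48 = (120 + 48 − 35)/1680 = 133/1680 = 19/240 per hour.
Filling time = 1 ÷ (19/240) = 240/19 hours.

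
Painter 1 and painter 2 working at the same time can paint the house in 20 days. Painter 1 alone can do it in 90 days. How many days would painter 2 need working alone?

Combined rate is 1/20 per day.
Known contribution: 1/90 per day.
So painter 2's rate is 1/20 − 1/90 = 7/180, meaning 180/7 days alone.

180/7 days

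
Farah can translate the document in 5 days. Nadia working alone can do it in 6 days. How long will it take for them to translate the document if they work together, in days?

30/11 days

With two workers the combined time is the product over the sum: 5·6/(5+6) = 30/11 days.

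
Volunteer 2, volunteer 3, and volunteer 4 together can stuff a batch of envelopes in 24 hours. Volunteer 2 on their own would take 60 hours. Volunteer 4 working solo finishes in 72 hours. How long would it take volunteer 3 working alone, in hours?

Combined rate is 1/24 per hour.
Known contribution: 1/60 + 1/72 = (6 + 5)/360 = 11/360 per hour.
So volunteer 3's rate is 1/24 − 11/360 = 1/90, meaning 90 hours alone.

90 hours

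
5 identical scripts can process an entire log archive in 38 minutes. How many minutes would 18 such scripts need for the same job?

Total work is 5·38 = 190 script-minutes.
With 18 scripts: 190/18 = 95/9 minutes.

95/9 minutes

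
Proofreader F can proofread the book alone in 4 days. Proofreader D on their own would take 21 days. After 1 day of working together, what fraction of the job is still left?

Combined rate: 1/4 + 1/21 = (21 + 4)/84 = 25/84 per day.
In 1 day they complete 1·25/84 = 25/84 of the job.
So 59/84 remains.

59/84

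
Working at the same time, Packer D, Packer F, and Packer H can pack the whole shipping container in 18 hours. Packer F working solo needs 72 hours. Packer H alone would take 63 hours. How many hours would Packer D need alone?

Combined rate is 1/18 per hour.
Known contribution: 1/72 + 1/63 = (7 + 8)/504 = 15/504 = 5/168 per hour.
So Packer D's rate is 1/18 − 5/168 = 13/504, meaning 504/13 hours alone.

504/13 hours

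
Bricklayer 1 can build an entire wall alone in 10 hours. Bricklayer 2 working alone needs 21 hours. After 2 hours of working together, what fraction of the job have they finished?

31/105

Combined rate: 1/10 + 1/21 = (21 + 10)/210 = 31/210 per hour.
In 2 hours they complete 2·31/210 = 31/105 of the job.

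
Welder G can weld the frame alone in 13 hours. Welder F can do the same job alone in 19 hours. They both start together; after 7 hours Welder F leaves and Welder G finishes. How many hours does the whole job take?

In the first 7 hours the combined rate is 32/247, so 224/247 of the job is done, leaving 23/247.
After Welder F leaves the rate is 1/13 per hour; the remaining 23/247 takes 23/19 hours.
Total = 7 + 23/19 = 156/19 hours.

156/19 hours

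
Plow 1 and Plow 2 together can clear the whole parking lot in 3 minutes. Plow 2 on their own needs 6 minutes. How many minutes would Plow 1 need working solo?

Combined rate is 1/3 per minute.
Known contribution: 1/6 per minute.
So Plow 1's rate is 1/3 − 1/6 = 1/6, meaning 6 minutes alone.

6 minutes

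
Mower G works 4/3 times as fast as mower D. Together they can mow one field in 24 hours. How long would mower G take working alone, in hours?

42 hours

Let mower D's rate be r; then mower G's rate is (4/3)r, so together (4/3 + 1)r = (7/3)r = 1/24.
Thus r = 1/56 per hour.
Mower D alone: 56 hours; mower G alone: 42 hours.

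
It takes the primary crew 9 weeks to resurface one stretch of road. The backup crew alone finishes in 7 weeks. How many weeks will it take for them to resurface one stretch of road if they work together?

Combined rate: 1/9 + 1/7 = (7 + 9)/63 = 16/63 per week.
Time = 1 ÷ (16/63) = 63/16 weeks.

63/16 weeks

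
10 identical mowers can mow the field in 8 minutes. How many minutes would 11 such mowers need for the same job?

80/11 minutes

Total work is 10·8 = 80 mower-minutes.
With 11 mowers: 80/11 minutes.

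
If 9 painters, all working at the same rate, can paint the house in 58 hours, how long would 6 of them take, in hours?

Total work is 9·58 = 522 painter-hours.
With 6 painters: 522/6 = 87 hours.

87 hours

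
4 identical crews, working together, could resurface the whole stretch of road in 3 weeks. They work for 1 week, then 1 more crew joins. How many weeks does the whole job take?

13/5 weeks

One crew does 1/12 of the job per week.
After 1 week with 4 crews, 1/3 is done (2/3 left).
With 5 crews the rate is 5/12, so the rest takes 2/3 ÷ 5/12 = 8/5 weeks.
Total = 1 + 8/5 = 13/5 weeks.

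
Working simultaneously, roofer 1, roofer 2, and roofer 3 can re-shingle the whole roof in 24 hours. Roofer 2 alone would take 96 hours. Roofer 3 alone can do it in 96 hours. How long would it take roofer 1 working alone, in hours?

48 hours

Combined rate is 1/24 per hour.
Known contribution: 1/96 + 1/96 = (1 + 1)/96 = 2/96 = 1/48 per hour.
So roofer 1's rate is 1/24 − 1/48 = 1/48, meaning 48 hours alone.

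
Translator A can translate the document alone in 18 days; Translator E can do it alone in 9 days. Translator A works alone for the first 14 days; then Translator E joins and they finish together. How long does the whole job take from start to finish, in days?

46/3 days

In 14 days Translator A does 14/18 = 7/9 of the job, leaving 2/9.
Translator A and Translator E together work at 1/6 per day, so finishing takes 2/9 ÷ 1/6 = 4/3 days.
Total time = 14 + 4/3 = 46/3 days.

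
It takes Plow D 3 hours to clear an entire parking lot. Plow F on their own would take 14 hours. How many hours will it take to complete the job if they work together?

42/17 hours

Combined rate: 1/3 + 1/14 = (14 + 3)/42 = 17/42 per hour.
Time = 1 ÷ (17/42) = 42/17 hours.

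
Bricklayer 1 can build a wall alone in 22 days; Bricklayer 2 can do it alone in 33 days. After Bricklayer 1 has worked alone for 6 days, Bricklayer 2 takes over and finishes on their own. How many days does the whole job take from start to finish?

30 days

In 6 days Bricklayer 1 does 6/22 = 3/11 of the job, leaving 8/11.
Bricklayer 2 works at 1/33 per day, so finishing takes 8/11 ÷ 1/33 = 24 days.
Total time = 6 + 24 = 30 days.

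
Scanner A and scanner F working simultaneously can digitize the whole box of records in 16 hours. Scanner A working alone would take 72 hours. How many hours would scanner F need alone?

144/7 hours

Combined rate is 1/16 per hour.
Known contribution: 1/72 per hour.
So scanner F's rate is 1/16 − 1/72 = 7/144, meaning 144/7 hours alone.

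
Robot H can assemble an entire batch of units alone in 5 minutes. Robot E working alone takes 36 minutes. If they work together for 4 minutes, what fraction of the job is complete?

41/45

Combined rate: 1/5 + 1/36 = (36 + 5)/180 = 41/180 per minute.
In 4 minutes they complete 4·41/180 = 41/45 of the job.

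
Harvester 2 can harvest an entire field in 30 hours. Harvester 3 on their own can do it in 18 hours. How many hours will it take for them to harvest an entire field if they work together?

45/4 hours

With two workers the combined time is the product over the sum: 30·18/(30+18) = 540/48 = 45/4 hours.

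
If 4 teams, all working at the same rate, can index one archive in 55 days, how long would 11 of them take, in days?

20 days

Total work is 4·55 = 220 team-days.
With 11 teams: 220/11 = 20 days.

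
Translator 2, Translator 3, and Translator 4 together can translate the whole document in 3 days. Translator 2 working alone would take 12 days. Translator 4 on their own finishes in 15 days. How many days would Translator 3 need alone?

60/11 days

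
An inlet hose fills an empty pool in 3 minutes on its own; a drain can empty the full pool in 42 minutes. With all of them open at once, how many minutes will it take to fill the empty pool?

Net rate = 1/3 − 1/42 = (14 − 1)/42 = 13/42 per minute.
Filling time = 1 ÷ (13/42) = 42/13 minutes.

42/13 minutes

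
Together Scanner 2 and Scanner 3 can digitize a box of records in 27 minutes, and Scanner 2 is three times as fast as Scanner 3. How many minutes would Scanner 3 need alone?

Let Scanner 3's rate be r; then Scanner 2's rate is 3r, so together (3 + 1)r = 4r = 1/27.
Thus r = 1/108 per minute.
Scanner 3 alone: 108 minutes; Scanner 2 alone: 36 minutes.

108 minutes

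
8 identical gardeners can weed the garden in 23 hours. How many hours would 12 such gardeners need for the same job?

Total work is 8·23 = 184 gardener-hours.
With 12 gardeners: 184/12 = 46/3 hours.

46/3 hours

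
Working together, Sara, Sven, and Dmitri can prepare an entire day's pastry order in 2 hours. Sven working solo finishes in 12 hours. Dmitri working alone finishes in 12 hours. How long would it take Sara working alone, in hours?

Combined rate is 1/2 per hour.
Known contribution: 1/12 + 1/12 = (1 + 1)/12 = 2/12 = 1/6 per hour.
So Sara's rate is 1/2 − 1/6 = 1/3, meaning 3 hours alone.

3 hours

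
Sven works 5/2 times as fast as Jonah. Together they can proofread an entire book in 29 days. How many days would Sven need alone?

Let Jonah's rate be r; then Sven's rate is (5/2)r, so together (5/2 + 1)r = (7/2)r = 1/29.
Thus r = 2/203 per day.
Jonah alone: 203/2 days; Sven alone: 203/5 days.

203/5 days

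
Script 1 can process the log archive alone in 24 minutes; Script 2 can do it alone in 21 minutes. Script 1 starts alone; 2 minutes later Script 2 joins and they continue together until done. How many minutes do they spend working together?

In 2 minutes Script 1 does 2/24 = 1/12 of the job, leaving 11/12.
Script 1 and Script 2 together work at 5/56 per minute, so finishing takes 11/12 ÷ 5/56 = 154/15 minutes.

154/15 minutes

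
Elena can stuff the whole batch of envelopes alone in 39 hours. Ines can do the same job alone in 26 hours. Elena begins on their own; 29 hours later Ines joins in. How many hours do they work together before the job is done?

In the first 29 hours Elena alone does 29/39 of the job, leaving 10/39.
Once everyone is working, combined rate: 1/39 + 1/26 = (2 + 3)/78 = 5/78 per hour.
Remaining 10/39 at 5/78 per hour takes 4 hours.

4 hours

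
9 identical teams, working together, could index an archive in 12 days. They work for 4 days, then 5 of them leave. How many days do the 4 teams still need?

One team does 1/108 of the job per day.
After 4 days with 9 teams, 1/3 is done (2/3 left).
With 4 teams the rate is 4/108 = 1/27, so the rest takes 2/3 ÷ 1/27 = 18 days.

18 days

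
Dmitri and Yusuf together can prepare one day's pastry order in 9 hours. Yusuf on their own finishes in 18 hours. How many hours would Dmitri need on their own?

Combined rate is 1/9 per hour.
Known contribution: 1/18 per hour.
So Dmitri's rate is 1/9 − 1/18 = 1/18, meaning 18 hours alone.

18 hours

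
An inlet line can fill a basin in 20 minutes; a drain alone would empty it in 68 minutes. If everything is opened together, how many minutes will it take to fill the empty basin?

85/3 minutes

Net rate = 1/20 − 1/68 = (17 − 5)/340 = 12/340 = 3/85 per minute.
Filling time = 1 ÷ (3/85) = 85/3 minutes.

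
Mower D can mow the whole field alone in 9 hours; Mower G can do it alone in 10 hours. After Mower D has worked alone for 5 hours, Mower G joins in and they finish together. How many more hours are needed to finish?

In 5 hours Mower D does 5/9 of the job, leaving 4/9.
Mower D and Mower G together work at 19/90 per hour, so finishing takes 4/9 ÷ 19/90 = 40/19 hours.

40/19 hours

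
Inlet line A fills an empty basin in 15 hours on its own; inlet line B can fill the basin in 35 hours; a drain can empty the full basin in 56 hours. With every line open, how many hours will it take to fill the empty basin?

Net rate = 1/15 + 1/35 − 1/56 = (56 + 24 − 15)/840 = 65/840 = 13/168 per hour.
Filling time = 1 ÷ (13/168) = 168/13 hours.

168/13 hours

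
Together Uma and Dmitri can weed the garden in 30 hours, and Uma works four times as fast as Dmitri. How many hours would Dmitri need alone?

Let Dmitri's rate be r; then Uma's rate is 4r, so together (4 + 1)r = 5r = 1/30.
Thus r = 1/150 per hour.
Dmitri alone: 150 hours; Uma alone: 75/2 hours.

150 hours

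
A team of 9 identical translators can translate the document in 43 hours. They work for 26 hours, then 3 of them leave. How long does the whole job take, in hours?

One translator does 1/387 of the job per hour.
After 26 hours with 9 translators, 26/43 is done (17/43 left).
With 6 translators the rate is 6/387 = 2/129, so the rest takes 17/43 ÷ 2/129 = 51/2 hours.
Total = 26 + 51/2 = 103/2 hours.

103/2 hours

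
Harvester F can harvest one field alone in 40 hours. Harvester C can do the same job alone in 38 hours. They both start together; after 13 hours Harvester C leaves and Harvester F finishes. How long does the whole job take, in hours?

500/19 hours

In the first 13 hours the combined rate is 39/760, so 507/760 of the job is done, leaving 253/760.
After Harvester C leaves the rate is 1/40 per hour; the remaining 253/760 takes 253/19 hours.
Total = 13 + 253/19 = 500/19 hours.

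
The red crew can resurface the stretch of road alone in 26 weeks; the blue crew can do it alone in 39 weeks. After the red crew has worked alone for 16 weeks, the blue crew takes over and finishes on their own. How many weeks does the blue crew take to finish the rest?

In 16 weeks the red crew does 16/26 = 8/13 of the job, leaving 5/13.
The blue crew works at 1/39 per week, so finishing takes 5/13 ÷ 1/39 = 15 weeks.

15 weeks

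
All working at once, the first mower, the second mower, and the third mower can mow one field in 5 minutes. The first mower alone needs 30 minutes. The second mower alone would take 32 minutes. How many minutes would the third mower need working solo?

Combined rate is 1/5 per minute.
Known contribution: 1/30 + 1/32 = (16 + 15)/480 = 31/480 per minute.
So the third mower's rate is 1/5 − 31/480 = 13/96, meaning 96/13 minutes alone.

96/13 minutes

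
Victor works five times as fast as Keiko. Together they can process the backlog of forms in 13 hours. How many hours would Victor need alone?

Let Keiko's rate be r; then Victor's rate is 5r, so together (5 + 1)r = 6r = 1/13.
Thus r = 1/78 per hour.
Keiko alone: 78 hours; Victor alone: 78/5 hours.

78/5 hours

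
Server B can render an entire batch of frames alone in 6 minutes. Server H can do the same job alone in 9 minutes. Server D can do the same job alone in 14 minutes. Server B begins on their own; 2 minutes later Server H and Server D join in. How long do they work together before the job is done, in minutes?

In the first 2 minutes Server B alone does 2/6 = 1/3 of the job, leaving 2/3.
Once everyone is working, combined rate: 1/6 + 1/9 + 1/14 = (21 + 14 + 9)/126 = 44/126 = 22/63 per minute.
Remaining 2/3 at 22/63 per minute takes 21/11 minutes.

21/11 minutes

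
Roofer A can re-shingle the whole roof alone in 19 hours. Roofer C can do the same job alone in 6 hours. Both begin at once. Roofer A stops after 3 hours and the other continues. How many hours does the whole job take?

In the first 3 hours the combined rate is 25/114, so 25/38 of the job is done, leaving 13/38.
After Roofer A leaves the rate is 1/6 per hour; the remaining 13/38 takes 39/19 hours.
Total = 3 + 39/19 = 96/19 hours.

96/19 hours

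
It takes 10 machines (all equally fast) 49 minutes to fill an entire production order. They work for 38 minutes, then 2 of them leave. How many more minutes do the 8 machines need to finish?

55/4 minutes

One machine does 1/490 of the job per minute.
After 38 minutes with 10 machines, 38/49 is done (11/49 left).
With 8 machines the rate is 8/490 = 4/245, so the rest takes 11/49 ÷ 4/245 = 55/4 minutes.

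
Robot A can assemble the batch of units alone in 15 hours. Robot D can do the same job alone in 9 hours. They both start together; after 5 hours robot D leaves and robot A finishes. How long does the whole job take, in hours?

In the first 5 hours the combined rate is 8/45, so 8/9 of the job is done, leaving 1/9.
After robot D leaves the rate is 1/15 per hour; the remaining 1/9 takes 5/3 hours.
Total = 5 + 5/3 = 20/3 hours.

20/3 hours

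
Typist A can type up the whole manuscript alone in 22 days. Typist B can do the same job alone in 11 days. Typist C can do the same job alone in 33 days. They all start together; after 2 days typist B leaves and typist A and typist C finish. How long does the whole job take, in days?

In the first 2 days the combined rate is 1/6, so 1/3 of the job is done, leaving 2/3.
After typist B leaves the rate is 5/66 per day; the remaining 2/3 takes 44/5 days.
Total = 2 + 44/5 = 54/5 days.

54/5 days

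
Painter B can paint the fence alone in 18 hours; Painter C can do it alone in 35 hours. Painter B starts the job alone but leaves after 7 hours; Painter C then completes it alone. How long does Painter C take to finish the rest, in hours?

In 7 hours Painter B does 7/18 of the job, leaving 11/18.
Painter C works at 1/35 per hour, so finishing takes 11/18 ÷ 1/35 = 385/18 hours.

385/18 hours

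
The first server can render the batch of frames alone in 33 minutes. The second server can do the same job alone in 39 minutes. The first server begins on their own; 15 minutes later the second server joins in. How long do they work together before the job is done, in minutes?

39/4 minutes

In the first 15 minutes the first server alone does 15/33 = 5/11 of the job, leaving 6/11.
Once everyone is working, combined rate: 1/33 + 1/39 = (13 + 11)/429 = 24/429 = 8/143 per minute.
Remaining 6/11 at 8/143 per minute takes 39/4 minutes.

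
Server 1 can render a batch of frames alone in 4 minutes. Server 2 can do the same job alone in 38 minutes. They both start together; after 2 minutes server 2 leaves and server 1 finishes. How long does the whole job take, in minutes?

72/19 minutes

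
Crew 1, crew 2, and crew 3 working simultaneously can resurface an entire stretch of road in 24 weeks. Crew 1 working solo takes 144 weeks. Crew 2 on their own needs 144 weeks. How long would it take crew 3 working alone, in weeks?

36 weeks

Combined rate is 1/24 per week.
Known contribution: 1/144 + 1/144 = (1 + 1)/144 = 2/144 = 1/72 per week.
So crew 3's rate is 1/24 − 1/72 = 1/36, meaning 36 weeks alone.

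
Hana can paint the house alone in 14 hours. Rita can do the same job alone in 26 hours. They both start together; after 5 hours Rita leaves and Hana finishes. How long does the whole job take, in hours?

147/13 hours

In the first 5 hours the combined rate is 10/91, so 50/91 of the job is done, leaving 41/91.
After Rita leaves the rate is 1/14 per hour; the remaining 41/91 takes 82/13 hours.
Total = 5 + 82/13 = 147/13 hours.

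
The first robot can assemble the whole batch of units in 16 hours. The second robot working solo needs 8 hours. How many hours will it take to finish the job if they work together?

16/3 hours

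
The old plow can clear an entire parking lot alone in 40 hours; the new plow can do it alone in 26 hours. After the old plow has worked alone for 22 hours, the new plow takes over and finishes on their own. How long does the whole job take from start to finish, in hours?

In 22 hours the old plow does 22/40 = 11/20 of the job, leaving 9/20.
The new plow works at 1/26 per hour, so finishing takes 9/20 ÷ 1/26 = 117/10 hours.
Total time = 22 + 117/10 = 337/10 hours.

337/10 hours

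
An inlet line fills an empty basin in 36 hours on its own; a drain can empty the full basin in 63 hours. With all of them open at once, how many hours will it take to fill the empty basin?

Net rate = 1/36 − 1/63 = (7 − 4)/252 = 3/252 = 1/84 per hour.
Filling time = 1 ÷ (1/84) = 84 hours.

84 hours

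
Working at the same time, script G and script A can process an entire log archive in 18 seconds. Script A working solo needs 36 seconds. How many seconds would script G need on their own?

36 seconds

Combined rate is 1/18 per second.
Known contribution: 1/36 per second.
So script G's rate is 1/18 − 1/36 = 1/36, meaning 36 seconds alone.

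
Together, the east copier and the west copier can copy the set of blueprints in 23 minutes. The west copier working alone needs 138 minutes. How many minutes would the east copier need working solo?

138/5 minutes

Combined rate is 1/23 per minute.
Known contribution: 1/138 per minute.
So the east copier's rate is 1/23 − 1/138 = 5/138, meaning 138/5 minutes alone.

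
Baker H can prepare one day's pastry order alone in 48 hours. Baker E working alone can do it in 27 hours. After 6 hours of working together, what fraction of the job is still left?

47/72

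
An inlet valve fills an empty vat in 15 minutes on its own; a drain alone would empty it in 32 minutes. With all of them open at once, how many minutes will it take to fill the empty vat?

480/17 minutes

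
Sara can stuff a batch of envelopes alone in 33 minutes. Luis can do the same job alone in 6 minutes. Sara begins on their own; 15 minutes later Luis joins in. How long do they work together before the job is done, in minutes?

In the first 15 minutes Sara alone does 15/33 = 5/11 of the job, leaving 6/11.
Once everyone is working, combined rate: 1/33 + 1/6 = (2 + 11)/66 = 13/66 per minute.
Remaining 6/11 at 13/66 per minute takes 36/13 minutes.

36/13 minutes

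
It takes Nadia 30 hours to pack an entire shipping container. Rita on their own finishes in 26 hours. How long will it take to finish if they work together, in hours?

195/14 hours

Combined rate: 1/30 + 1/26 = (13 + 15)/390 = 28/390 = 14/195 per hour.
Time = 1 ÷ (14/195) = 195/14 hours.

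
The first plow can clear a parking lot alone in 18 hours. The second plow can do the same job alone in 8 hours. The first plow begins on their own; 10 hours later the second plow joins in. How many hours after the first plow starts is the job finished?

In the first 10 hours the first plow alone does 10/18 = 5/9 of the job, leaving 4/9.
Once everyone is working, combined rate: 1/18 + 1/8 = (4 + 9)/72 = 13/72 per hour.
Remaining 4/9 at 13/72 per hour takes 32/13 hours.
Total from the start = 10 + 32/13 = 162/13 hours.

162/13 hours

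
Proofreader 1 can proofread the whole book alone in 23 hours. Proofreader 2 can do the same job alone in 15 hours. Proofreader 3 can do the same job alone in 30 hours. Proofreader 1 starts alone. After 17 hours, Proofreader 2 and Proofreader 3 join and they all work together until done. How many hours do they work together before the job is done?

In the first 17 hours Proofreader 1 alone does 17/23 of the job, leaving 6/23.
Once everyone is working, combined rate: 1/23 + 1/15 + 1/30 = (30 + 46 + 23)/690 = 99/690 = 33/230 per hour.
Remaining 6/23 at 33/230 per hour takes 20/11 hours.

20/11 hours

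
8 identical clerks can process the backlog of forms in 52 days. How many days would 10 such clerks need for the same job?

208/5 days

Total work is 8·52 = 416 clerk-days.
With 10 clerks: 416/10 = 208/5 days.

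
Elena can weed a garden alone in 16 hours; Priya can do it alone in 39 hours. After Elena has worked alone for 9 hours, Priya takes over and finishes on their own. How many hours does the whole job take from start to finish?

In 9 hours Elena does 9/16 of the job, leaving 7/16.
Priya works at 1/39 per hour, so finishing takes 7/16 ÷ 1/39 = 273/16 hours.
Total time = 9 + 273/16 = 417/16 hours.

417/16 hours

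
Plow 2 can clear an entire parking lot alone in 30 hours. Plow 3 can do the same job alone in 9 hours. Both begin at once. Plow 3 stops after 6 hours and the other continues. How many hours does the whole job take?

10 hours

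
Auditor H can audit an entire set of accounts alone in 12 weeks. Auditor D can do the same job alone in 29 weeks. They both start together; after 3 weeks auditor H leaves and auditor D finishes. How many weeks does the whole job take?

In the first 3 weeks the combined rate is 41/348, so 41/116 of the job is done, leaving 75/116.
After auditor H leaves the rate is 1/29 per week; the remaining 75/116 takes 75/4 weeks.
Total = 3 + 75/4 = 87/4 weeks.

87/4 weeks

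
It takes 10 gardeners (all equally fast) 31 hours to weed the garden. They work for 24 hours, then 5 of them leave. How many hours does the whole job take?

One gardener does 1/310 of the job per hour.
After 24 hours with 10 gardeners, 24/31 is done (7/31 left).
With 5 gardeners the rate is 5/310 = 1/62, so the rest takes 7/31 ÷ 1/62 = 14 hours.
Total = 24 + 14 = 38 hours.

38 hours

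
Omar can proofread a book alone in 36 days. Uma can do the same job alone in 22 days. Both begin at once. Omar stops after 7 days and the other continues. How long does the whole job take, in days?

319/18 days

In the first 7 days the combined rate is 29/396, so 203/396 of the job is done, leaving 193/396.
After Omar leaves the rate is 1/22 per day; the remaining 193/396 takes 193/18 days.
Total = 7 + 193/18 = 319/18 days.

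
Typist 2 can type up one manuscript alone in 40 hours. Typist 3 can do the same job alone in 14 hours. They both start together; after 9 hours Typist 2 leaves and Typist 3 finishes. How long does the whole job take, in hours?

In the first 9 hours the combined rate is 27/280, so 243/280 of the job is done, leaving 37/280.
After Typist 2 leaves the rate is 1/14 per hour; the remaining 37/280 takes 37/20 hours.
Total = 9 + 37/20 = 217/20 hours.

217/20 hours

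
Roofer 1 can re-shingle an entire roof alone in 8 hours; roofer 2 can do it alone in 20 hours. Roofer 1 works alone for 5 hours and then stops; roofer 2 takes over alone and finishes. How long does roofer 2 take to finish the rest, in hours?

In 5 hours roofer 1 does 5/8 of the job, leaving 3/8.
Roofer 2 works at 1/20 per hour, so finishing takes 3/8 ÷ 1/20 = 15/2 hours.

15/2 hours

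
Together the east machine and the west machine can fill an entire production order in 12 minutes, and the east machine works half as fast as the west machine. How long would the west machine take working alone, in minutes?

18 minutes

Let the west machine's rate be r; then the east machine's rate is (1/2)r, so together (1/2 + 1)r = (3/2)r = 1/12.
Thus r = 1/18 per minute.
The west machine alone: 18 minutes; the east machine alone: 36 minutes.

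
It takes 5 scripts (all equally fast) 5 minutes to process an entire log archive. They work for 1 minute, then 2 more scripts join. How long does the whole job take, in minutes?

One script does 1/25 of the job per minute.
After 1 minute with 5 scripts, 1/5 is done (4/5 left).
With 7 scripts the rate is 7/25, so the rest takes 4/5 ÷ 7/25 = 20/7 minutes.
Total = 1 + 20/7 = 27/7 minutes.

27/7 minutes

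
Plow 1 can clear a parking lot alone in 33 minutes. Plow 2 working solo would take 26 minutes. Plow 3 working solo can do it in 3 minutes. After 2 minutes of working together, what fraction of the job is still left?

Combined rate: 1/33 + 1/26 + 1/3 = (26 + 33 + 286)/858 = 345/858 = 115/286 per minute.
In 2 minutes they complete 2·115/286 = 115/143 of the job.
So 28/143 remains.

28/143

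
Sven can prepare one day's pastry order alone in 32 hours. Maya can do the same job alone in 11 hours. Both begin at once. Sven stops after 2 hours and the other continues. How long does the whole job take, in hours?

In the first 2 hours the combined rate is 43/352, so 43/176 of the job is done, leaving 133/176.
After Sven leaves the rate is 1/11 per hour; the remaining 133/176 takes 133/16 hours.
Total = 2 + 133/16 = 165/16 hours.

165/16 hours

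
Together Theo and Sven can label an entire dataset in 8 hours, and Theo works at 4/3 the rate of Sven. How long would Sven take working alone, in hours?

56/3 hours

Let Sven's rate be r; then Theo's rate is (4/3)r, so together (4/3 + 1)r = (7/3)r = 1/8.
Thus r = 3/56 per hour.
Sven alone: 56/3 hours; Theo alone: 14 hours.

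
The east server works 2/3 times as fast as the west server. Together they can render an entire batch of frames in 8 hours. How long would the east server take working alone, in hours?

20 hours

Let the west server's rate be r; then the east server's rate is (2/3)r, so together (2/3 + 1)r = (5/3)r = 1/8.
Thus r = 3/40 per hour.
The west server alone: 40/3 hours; the east server alone: 20 hours.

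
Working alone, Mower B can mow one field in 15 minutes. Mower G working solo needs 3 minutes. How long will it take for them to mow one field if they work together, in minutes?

5/2 minutes

Combined rate: 1/15 + 1/3 = (1 + 5)/15 = 6/15 = 2/5 per minute.
Time = 1 ÷ (2/5) = 5/2 minutes.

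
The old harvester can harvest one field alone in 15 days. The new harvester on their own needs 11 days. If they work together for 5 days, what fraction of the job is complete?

26/33

Combined rate: 1/15 + 1/11 = (11 + 15)/165 = 26/165 per day.
In 5 days they complete 5·26/165 = 26/33 of the job.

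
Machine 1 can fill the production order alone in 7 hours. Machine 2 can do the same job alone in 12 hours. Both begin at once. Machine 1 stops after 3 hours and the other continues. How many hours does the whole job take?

48/7 hours

In the first 3 hours the combined rate is 19/84, so 19/28 of the job is done, leaving 9/28.
After machine 1 leaves the rate is 1/12 per hour; the remaining 9/28 takes 27/7 hours.
Total = 3 + 27/7 = 48/7 hours.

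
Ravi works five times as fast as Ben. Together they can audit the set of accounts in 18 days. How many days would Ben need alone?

108 days

Let Ben's rate be r; then Ravi's rate is 5r, so together (5 + 1)r = 6r = 1/18.
Thus r = 1/108 per day.
Ben alone: 108 days; Ravi alone: 108/5 days.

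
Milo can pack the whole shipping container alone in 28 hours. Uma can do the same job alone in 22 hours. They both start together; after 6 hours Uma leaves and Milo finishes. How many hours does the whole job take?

In the first 6 hours the combined rate is 25/308, so 75/154 of the job is done, leaving 79/154.
After Uma leaves the rate is 1/28 per hour; the remaining 79/154 takes 158/11 hours.
Total = 6 + 158/11 = 224/11 hours.

224/11 hours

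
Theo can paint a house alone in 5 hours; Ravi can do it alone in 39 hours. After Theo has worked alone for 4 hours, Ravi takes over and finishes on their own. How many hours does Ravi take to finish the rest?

39/5 hours

In 4 hours Theo does 4/5 of the job, leaving 1/5.
Ravi works at 1/39 per hour, so finishing takes 1/5 ÷ 1/39 = 39/5 hours.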